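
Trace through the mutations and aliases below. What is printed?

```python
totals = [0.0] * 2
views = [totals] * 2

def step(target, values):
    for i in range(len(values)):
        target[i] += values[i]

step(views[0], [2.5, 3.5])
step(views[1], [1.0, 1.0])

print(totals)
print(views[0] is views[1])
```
[3.5, 4.5]
True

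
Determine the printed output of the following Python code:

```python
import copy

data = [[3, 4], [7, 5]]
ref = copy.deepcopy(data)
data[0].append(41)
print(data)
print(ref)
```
[[3, 4, 41], [7, 5]]
[[3, 4], [7, 5]]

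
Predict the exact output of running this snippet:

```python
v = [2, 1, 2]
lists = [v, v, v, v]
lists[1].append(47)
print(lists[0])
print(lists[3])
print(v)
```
[2, 1, 2, 47]
[2, 1, 2, 47]
[2, 1, 2, 47]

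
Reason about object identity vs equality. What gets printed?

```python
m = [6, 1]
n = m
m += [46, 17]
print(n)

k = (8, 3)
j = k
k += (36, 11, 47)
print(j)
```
[6, 1, 46, 17]
(8, 3)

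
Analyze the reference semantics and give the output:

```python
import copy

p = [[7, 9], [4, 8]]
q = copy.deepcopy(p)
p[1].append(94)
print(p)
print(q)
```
[[7, 9], [4, 8, 94]]
[[7, 9], [4, 8]]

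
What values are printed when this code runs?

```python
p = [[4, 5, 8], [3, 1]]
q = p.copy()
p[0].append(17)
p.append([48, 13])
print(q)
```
[[4, 5, 8, 17], [3, 1]]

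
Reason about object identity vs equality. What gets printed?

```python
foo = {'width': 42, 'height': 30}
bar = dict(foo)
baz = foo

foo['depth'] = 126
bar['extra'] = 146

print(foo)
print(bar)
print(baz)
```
{'width': 42, 'height': 30, 'depth': 126}
{'width': 42, 'height': 30, 'extra': 146}
{'width': 42, 'height': 30, 'depth': 126}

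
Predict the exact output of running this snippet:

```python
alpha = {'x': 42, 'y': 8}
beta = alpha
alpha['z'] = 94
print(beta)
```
{'x': 42, 'y': 8, 'z': 94}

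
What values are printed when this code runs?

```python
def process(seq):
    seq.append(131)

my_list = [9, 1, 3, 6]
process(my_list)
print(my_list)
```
[9, 1, 3, 6, 131]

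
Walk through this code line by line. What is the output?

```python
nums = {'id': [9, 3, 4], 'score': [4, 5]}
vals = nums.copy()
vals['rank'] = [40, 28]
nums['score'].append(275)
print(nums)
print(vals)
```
{'id': [9, 3, 4], 'score': [4, 5, 275]}
{'id': [9, 3, 4], 'score': [4, 5, 275], 'rank': [40, 28]}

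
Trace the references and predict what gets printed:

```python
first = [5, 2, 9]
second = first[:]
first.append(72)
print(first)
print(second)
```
[5, 2, 9, 72]
[5, 2, 9]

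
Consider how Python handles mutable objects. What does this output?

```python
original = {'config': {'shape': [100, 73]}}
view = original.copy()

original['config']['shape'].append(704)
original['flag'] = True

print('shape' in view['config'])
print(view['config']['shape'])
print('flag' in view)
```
True
[100, 73, 704]
False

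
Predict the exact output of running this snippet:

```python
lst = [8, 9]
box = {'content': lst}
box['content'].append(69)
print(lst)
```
[8, 9, 69]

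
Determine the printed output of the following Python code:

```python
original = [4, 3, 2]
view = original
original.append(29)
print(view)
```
[4, 3, 2, 29]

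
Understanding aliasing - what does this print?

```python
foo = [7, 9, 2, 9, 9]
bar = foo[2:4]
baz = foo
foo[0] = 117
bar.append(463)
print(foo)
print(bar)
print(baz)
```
[117, 9, 2, 9, 9]
[2, 9, 463]
[117, 9, 2, 9, 9]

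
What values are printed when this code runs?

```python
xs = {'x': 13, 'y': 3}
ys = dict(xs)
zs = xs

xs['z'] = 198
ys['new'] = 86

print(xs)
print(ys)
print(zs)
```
{'x': 13, 'y': 3, 'z': 198}
{'x': 13, 'y': 3, 'new': 86}
{'x': 13, 'y': 3, 'z': 198}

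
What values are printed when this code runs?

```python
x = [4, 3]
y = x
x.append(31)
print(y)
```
[4, 3, 31]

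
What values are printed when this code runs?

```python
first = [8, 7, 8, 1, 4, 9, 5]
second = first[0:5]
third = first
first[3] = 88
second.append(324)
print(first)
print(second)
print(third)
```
[8, 7, 8, 88, 4, 9, 5]
[8, 7, 8, 1, 4, 324]
[8, 7, 8, 88, 4, 9, 5]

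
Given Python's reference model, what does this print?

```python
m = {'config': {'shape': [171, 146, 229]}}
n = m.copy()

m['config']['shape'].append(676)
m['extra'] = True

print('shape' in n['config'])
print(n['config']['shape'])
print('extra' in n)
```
True
[171, 146, 229, 676]
False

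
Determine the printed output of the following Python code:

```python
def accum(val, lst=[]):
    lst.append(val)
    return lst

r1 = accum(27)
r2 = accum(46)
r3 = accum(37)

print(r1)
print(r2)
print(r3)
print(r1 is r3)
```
[27, 46, 37]
[27, 46, 37]
[27, 46, 37]
True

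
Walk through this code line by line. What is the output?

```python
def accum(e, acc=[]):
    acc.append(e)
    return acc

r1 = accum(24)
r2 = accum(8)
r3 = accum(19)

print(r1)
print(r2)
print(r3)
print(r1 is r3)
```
[24, 8, 19]
[24, 8, 19]
[24, 8, 19]
True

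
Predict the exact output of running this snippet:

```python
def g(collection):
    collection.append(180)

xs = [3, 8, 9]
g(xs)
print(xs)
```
[3, 8, 9, 180]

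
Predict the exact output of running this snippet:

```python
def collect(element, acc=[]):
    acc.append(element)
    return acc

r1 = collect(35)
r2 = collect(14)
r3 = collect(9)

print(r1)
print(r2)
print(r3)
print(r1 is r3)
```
[35, 14, 9]
[35, 14, 9]
[35, 14, 9]
True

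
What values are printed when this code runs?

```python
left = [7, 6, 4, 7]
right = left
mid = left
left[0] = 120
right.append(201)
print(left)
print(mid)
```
[120, 6, 4, 7, 201]
[120, 6, 4, 7, 201]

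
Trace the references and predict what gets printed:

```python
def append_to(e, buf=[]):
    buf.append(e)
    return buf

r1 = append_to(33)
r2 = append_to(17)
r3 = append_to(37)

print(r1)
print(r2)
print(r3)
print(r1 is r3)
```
[33, 17, 37]
[33, 17, 37]
[33, 17, 37]
True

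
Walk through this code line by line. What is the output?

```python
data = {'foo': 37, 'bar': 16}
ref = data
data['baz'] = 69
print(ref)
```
{'foo': 37, 'bar': 16, 'baz': 69}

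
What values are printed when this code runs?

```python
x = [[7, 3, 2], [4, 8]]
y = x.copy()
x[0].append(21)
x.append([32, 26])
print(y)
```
[[7, 3, 2, 21], [4, 8]]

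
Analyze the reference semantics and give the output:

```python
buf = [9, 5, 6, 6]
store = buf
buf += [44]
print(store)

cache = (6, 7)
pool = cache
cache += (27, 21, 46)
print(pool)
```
[9, 5, 6, 6, 44]
(6, 7)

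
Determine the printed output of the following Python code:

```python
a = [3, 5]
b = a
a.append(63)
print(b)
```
[3, 5, 63]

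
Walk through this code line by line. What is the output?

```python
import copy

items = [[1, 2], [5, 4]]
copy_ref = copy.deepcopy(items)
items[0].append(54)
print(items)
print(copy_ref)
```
[[1, 2, 54], [5, 4]]
[[1, 2], [5, 4]]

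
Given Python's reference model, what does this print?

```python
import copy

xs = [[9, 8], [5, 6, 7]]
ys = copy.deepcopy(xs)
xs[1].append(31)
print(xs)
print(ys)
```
[[9, 8], [5, 6, 7, 31]]
[[9, 8], [5, 6, 7]]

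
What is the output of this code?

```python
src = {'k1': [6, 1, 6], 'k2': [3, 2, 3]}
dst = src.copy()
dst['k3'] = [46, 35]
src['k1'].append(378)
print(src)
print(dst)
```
{'k1': [6, 1, 6, 378], 'k2': [3, 2, 3]}
{'k1': [6, 1, 6, 378], 'k2': [3, 2, 3], 'k3': [46, 35]}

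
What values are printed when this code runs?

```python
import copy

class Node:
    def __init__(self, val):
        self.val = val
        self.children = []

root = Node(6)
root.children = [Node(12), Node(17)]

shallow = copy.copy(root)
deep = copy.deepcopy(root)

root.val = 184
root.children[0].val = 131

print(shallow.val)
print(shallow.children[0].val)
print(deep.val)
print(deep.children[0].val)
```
6
131
6
12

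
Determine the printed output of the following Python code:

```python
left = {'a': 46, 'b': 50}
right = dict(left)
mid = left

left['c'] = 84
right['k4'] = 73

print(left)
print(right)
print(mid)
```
{'a': 46, 'b': 50, 'c': 84}
{'a': 46, 'b': 50, 'k4': 73}
{'a': 46, 'b': 50, 'c': 84}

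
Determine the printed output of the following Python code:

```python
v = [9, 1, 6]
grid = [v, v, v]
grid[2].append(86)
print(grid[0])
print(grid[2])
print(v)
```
[9, 1, 6, 86]
[9, 1, 6, 86]
[9, 1, 6, 86]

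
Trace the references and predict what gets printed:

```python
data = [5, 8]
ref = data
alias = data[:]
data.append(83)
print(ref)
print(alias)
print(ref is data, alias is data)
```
[5, 8, 83]
[5, 8]
True False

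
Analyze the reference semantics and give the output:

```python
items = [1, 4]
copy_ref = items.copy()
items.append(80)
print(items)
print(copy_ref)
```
[1, 4, 80]
[1, 4]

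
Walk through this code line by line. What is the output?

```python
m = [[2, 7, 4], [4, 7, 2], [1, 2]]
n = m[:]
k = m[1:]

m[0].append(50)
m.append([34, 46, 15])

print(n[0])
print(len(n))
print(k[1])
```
[2, 7, 4, 50]
3
[1, 2]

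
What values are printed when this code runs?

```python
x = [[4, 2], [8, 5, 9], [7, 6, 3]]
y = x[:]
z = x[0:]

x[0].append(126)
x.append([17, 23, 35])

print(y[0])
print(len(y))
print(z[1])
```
[4, 2, 126]
3
[8, 5, 9]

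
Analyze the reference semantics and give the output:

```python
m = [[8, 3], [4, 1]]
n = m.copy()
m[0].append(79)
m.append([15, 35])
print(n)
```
[[8, 3, 79], [4, 1]]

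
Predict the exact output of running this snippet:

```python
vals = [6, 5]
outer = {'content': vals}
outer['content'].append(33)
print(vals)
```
[6, 5, 33]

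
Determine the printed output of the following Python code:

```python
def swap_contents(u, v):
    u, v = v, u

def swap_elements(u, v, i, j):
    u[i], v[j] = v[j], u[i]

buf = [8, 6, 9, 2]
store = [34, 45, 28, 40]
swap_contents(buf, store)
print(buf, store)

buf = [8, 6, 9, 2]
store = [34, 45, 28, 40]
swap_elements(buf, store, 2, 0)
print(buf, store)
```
[8, 6, 9, 2] [34, 45, 28, 40]
[8, 6, 34, 2] [9, 45, 28, 40]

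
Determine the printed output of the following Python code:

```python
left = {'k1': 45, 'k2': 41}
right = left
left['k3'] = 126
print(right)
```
{'k1': 45, 'k2': 41, 'k3': 126}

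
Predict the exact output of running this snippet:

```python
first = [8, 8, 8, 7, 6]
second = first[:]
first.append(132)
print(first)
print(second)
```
[8, 8, 8, 7, 6, 132]
[8, 8, 8, 7, 6]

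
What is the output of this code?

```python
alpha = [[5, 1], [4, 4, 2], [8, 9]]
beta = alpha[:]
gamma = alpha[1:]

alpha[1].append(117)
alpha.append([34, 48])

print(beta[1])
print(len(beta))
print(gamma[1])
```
[4, 4, 2, 117]
3
[8, 9]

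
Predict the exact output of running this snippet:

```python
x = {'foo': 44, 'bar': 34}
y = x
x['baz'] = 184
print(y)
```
{'foo': 44, 'bar': 34, 'baz': 184}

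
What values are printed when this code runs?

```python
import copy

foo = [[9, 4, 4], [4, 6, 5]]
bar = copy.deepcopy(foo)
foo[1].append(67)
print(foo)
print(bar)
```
[[9, 4, 4], [4, 6, 5, 67]]
[[9, 4, 4], [4, 6, 5]]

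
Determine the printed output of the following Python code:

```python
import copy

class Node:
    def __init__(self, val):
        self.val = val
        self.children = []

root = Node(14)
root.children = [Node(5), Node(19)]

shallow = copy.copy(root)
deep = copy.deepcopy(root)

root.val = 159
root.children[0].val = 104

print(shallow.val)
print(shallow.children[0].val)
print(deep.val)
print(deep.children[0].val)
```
14
104
14
5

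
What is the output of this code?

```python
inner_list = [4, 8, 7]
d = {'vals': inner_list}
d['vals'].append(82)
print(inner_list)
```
[4, 8, 7, 82]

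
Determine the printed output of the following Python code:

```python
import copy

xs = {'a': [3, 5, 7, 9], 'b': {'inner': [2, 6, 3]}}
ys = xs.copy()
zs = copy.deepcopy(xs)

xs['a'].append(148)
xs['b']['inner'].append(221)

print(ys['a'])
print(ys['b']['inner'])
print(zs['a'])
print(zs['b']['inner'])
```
[3, 5, 7, 9, 148]
[2, 6, 3, 221]
[3, 5, 7, 9]
[2, 6, 3]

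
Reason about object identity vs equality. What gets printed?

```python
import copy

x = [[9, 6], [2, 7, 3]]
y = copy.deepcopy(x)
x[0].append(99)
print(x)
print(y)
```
[[9, 6, 99], [2, 7, 3]]
[[9, 6], [2, 7, 3]]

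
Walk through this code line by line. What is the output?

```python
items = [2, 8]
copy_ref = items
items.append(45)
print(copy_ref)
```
[2, 8, 45]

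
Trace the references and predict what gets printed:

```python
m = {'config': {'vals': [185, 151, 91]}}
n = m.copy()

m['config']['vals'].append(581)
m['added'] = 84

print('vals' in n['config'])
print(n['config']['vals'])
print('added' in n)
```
True
[185, 151, 91, 581]
False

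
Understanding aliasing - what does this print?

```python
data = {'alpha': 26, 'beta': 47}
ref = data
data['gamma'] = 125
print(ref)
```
{'alpha': 26, 'beta': 47, 'gamma': 125}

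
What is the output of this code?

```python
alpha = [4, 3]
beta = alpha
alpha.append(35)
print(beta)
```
[4, 3, 35]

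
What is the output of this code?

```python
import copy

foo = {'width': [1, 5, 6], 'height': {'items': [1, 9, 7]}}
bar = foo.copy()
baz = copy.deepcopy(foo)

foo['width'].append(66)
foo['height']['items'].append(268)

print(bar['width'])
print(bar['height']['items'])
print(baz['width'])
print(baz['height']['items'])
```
[1, 5, 6, 66]
[1, 9, 7, 268]
[1, 5, 6]
[1, 9, 7]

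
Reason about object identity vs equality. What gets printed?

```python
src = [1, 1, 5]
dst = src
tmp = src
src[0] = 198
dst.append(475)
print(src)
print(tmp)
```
[198, 1, 5, 475]
[198, 1, 5, 475]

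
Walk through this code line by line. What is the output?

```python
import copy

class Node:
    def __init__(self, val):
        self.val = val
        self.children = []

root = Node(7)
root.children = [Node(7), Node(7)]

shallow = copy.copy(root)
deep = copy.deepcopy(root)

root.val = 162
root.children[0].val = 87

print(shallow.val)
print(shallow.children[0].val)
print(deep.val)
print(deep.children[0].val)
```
7
87
7
7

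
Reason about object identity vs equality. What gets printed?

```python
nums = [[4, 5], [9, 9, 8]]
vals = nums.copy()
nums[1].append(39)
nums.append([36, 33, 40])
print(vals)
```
[[4, 5], [9, 9, 8, 39]]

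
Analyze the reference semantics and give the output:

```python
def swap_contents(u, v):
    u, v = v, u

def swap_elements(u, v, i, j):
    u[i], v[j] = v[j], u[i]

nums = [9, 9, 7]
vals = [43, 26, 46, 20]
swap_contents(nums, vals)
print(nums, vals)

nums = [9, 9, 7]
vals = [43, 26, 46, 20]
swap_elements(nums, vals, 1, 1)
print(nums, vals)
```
[9, 9, 7] [43, 26, 46, 20]
[9, 26, 7] [43, 9, 46, 20]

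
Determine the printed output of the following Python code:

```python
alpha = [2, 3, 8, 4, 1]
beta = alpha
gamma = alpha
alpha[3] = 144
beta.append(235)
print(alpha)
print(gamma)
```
[2, 3, 8, 144, 1, 235]
[2, 3, 8, 144, 1, 235]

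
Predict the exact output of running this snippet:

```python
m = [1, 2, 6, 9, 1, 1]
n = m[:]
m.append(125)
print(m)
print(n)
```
[1, 2, 6, 9, 1, 1, 125]
[1, 2, 6, 9, 1, 1]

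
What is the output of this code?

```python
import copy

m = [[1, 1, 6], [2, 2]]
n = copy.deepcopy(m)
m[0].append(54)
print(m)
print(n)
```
[[1, 1, 6, 54], [2, 2]]
[[1, 1, 6], [2, 2]]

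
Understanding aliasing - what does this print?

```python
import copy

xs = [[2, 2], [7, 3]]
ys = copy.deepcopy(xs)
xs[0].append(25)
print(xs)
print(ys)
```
[[2, 2, 25], [7, 3]]
[[2, 2], [7, 3]]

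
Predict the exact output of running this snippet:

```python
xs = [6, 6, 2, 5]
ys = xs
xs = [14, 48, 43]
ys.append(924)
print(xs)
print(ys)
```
[14, 48, 43]
[6, 6, 2, 5, 924]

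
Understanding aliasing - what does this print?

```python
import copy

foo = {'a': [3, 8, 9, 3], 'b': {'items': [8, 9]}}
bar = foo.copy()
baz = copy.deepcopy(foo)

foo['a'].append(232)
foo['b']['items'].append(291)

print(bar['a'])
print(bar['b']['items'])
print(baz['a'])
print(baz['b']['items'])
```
[3, 8, 9, 3, 232]
[8, 9, 291]
[3, 8, 9, 3]
[8, 9]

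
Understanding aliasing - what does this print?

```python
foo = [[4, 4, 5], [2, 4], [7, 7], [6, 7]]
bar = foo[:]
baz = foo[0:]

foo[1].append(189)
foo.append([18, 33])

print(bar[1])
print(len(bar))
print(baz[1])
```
[2, 4, 189]
4
[2, 4, 189]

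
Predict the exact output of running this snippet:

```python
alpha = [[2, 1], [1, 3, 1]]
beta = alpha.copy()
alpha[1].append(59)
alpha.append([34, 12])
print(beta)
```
[[2, 1], [1, 3, 1, 59]]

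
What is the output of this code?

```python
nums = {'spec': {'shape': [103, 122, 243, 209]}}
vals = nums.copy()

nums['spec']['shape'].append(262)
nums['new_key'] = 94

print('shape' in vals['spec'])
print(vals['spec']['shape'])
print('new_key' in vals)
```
True
[103, 122, 243, 209, 262]
False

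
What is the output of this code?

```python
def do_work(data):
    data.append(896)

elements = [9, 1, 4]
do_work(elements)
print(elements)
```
[9, 1, 4, 896]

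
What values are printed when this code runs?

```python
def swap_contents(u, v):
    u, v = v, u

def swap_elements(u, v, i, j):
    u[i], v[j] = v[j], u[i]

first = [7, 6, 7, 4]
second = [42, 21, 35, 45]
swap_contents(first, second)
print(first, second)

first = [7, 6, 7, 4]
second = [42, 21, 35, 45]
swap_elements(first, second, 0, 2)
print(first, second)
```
[7, 6, 7, 4] [42, 21, 35, 45]
[35, 6, 7, 4] [42, 21, 7, 45]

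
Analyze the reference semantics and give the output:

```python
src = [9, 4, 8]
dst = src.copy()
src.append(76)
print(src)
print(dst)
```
[9, 4, 8, 76]
[9, 4, 8]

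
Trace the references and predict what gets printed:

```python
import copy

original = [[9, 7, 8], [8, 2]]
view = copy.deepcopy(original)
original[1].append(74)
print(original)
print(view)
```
[[9, 7, 8], [8, 2, 74]]
[[9, 7, 8], [8, 2]]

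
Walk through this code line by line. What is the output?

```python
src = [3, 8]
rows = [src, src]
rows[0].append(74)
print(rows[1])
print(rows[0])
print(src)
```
[3, 8, 74]
[3, 8, 74]
[3, 8, 74]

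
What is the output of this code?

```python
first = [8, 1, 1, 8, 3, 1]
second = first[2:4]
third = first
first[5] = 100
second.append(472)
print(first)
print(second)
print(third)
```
[8, 1, 1, 8, 3, 100]
[1, 8, 472]
[8, 1, 1, 8, 3, 100]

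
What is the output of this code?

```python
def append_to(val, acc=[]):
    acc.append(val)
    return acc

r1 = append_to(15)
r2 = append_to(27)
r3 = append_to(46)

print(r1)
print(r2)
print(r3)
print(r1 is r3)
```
[15, 27, 46]
[15, 27, 46]
[15, 27, 46]
True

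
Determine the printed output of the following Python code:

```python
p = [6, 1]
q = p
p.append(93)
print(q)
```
[6, 1, 93]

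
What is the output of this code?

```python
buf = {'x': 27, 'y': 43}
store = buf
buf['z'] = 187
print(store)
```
{'x': 27, 'y': 43, 'z': 187}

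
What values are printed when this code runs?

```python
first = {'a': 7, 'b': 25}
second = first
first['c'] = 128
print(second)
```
{'a': 7, 'b': 25, 'c': 128}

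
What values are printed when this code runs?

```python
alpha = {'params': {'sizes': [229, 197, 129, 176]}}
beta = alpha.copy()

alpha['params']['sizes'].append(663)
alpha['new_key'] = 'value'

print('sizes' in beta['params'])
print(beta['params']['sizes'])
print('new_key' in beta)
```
True
[229, 197, 129, 176, 663]
False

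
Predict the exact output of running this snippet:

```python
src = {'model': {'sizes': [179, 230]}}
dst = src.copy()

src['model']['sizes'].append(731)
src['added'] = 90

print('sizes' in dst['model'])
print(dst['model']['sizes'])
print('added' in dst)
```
True
[179, 230, 731]
False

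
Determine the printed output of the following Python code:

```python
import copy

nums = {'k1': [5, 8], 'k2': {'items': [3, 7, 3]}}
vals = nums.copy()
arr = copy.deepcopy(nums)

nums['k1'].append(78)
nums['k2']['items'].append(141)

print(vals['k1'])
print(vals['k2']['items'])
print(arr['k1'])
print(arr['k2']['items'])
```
[5, 8, 78]
[3, 7, 3, 141]
[5, 8]
[3, 7, 3]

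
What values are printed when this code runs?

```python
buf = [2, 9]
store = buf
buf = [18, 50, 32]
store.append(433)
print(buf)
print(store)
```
[18, 50, 32]
[2, 9, 433]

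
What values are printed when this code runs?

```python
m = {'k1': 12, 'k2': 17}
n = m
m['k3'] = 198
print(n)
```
{'k1': 12, 'k2': 17, 'k3': 198}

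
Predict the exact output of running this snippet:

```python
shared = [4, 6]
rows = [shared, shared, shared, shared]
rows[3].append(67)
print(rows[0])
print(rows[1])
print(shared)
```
[4, 6, 67]
[4, 6, 67]
[4, 6, 67]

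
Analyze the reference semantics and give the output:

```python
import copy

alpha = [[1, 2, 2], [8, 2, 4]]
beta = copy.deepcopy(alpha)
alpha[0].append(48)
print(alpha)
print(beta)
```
[[1, 2, 2, 48], [8, 2, 4]]
[[1, 2, 2], [8, 2, 4]]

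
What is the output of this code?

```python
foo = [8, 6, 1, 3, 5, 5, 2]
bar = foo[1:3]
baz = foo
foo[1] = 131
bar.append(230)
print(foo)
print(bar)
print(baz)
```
[8, 131, 1, 3, 5, 5, 2]
[6, 1, 230]
[8, 131, 1, 3, 5, 5, 2]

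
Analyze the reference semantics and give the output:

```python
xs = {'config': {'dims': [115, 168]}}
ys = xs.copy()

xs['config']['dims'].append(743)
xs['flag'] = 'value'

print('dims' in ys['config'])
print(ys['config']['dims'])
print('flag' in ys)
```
True
[115, 168, 743]
False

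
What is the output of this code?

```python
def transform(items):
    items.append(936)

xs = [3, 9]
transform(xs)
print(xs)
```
[3, 9, 936]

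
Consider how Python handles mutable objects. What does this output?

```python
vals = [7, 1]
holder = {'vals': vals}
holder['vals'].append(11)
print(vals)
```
[7, 1, 11]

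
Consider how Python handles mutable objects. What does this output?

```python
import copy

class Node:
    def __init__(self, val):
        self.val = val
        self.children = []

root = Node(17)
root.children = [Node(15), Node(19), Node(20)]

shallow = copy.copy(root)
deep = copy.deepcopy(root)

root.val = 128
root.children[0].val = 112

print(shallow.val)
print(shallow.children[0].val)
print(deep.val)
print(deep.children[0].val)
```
17
112
17
15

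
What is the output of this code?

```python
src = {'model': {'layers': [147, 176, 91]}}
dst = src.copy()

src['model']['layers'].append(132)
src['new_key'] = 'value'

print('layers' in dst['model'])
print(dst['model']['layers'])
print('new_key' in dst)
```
True
[147, 176, 91, 132]
False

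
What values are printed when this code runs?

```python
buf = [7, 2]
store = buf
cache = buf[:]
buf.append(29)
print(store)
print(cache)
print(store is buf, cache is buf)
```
[7, 2, 29]
[7, 2]
True False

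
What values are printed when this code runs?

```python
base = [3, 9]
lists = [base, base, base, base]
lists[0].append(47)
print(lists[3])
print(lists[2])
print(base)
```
[3, 9, 47]
[3, 9, 47]
[3, 9, 47]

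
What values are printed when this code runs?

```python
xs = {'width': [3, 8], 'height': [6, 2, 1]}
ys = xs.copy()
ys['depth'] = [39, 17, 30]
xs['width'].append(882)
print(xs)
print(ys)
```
{'width': [3, 8, 882], 'height': [6, 2, 1]}
{'width': [3, 8, 882], 'height': [6, 2, 1], 'depth': [39, 17, 30]}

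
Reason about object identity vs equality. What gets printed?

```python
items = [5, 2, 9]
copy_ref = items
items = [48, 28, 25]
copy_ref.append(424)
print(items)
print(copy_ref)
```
[48, 28, 25]
[5, 2, 9, 424]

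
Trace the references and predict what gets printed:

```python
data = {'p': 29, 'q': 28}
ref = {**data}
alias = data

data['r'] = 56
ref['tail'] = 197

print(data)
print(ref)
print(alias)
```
{'p': 29, 'q': 28, 'r': 56}
{'p': 29, 'q': 28, 'tail': 197}
{'p': 29, 'q': 28, 'r': 56}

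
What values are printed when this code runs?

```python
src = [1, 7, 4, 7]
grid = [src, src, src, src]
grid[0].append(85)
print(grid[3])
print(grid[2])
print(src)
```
[1, 7, 4, 7, 85]
[1, 7, 4, 7, 85]
[1, 7, 4, 7, 85]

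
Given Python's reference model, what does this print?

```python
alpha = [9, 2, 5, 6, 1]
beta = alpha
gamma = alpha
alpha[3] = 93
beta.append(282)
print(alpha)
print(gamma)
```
[9, 2, 5, 93, 1, 282]
[9, 2, 5, 93, 1, 282]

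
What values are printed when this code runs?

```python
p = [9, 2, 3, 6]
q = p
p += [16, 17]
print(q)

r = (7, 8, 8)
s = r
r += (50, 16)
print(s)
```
[9, 2, 3, 6, 16, 17]
(7, 8, 8)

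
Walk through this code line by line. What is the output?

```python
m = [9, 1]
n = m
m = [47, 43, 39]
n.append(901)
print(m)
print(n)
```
[47, 43, 39]
[9, 1, 901]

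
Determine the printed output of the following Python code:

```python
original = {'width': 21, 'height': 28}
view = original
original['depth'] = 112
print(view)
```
{'width': 21, 'height': 28, 'depth': 112}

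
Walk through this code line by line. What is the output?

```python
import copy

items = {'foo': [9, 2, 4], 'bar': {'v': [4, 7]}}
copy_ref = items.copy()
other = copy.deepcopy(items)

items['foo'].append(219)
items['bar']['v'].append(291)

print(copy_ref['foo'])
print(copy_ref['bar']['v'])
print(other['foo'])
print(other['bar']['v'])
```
[9, 2, 4, 219]
[4, 7, 291]
[9, 2, 4]
[4, 7]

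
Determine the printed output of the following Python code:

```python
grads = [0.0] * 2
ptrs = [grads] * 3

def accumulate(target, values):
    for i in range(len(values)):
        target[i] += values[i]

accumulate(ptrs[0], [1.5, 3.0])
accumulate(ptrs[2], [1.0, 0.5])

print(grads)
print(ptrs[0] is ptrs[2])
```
[2.5, 3.5]
True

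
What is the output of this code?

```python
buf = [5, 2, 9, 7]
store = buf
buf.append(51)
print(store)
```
[5, 2, 9, 7, 51]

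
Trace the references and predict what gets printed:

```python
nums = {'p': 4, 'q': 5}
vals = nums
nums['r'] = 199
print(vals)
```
{'p': 4, 'q': 5, 'r': 199}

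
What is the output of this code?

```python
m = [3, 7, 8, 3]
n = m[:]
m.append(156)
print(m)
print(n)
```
[3, 7, 8, 3, 156]
[3, 7, 8, 3]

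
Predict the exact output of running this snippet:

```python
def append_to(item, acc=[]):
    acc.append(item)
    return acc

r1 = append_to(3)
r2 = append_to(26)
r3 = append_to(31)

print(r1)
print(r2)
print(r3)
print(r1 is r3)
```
[3, 26, 31]
[3, 26, 31]
[3, 26, 31]
True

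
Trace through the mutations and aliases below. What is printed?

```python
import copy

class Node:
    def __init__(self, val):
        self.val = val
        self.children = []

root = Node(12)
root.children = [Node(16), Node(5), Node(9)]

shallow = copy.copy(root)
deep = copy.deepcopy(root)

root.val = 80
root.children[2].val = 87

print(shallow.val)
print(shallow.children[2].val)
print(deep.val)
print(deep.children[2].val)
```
12
87
12
9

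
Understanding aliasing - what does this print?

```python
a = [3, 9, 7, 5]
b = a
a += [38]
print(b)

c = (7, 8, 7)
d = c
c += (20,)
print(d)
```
[3, 9, 7, 5, 38]
(7, 8, 7)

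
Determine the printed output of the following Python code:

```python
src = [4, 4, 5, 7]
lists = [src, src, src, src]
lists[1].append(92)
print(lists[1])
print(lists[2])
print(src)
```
[4, 4, 5, 7, 92]
[4, 4, 5, 7, 92]
[4, 4, 5, 7, 92]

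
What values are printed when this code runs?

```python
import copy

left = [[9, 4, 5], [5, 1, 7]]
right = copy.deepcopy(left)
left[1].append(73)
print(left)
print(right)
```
[[9, 4, 5], [5, 1, 7, 73]]
[[9, 4, 5], [5, 1, 7]]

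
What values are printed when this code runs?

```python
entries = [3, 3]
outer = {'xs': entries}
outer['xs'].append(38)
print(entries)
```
[3, 3, 38]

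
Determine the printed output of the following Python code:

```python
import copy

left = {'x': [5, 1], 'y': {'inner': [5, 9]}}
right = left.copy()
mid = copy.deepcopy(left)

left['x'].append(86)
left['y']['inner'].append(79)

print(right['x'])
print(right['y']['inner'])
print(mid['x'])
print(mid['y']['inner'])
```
[5, 1, 86]
[5, 9, 79]
[5, 1]
[5, 9]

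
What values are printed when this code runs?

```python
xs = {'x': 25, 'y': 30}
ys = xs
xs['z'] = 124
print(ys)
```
{'x': 25, 'y': 30, 'z': 124}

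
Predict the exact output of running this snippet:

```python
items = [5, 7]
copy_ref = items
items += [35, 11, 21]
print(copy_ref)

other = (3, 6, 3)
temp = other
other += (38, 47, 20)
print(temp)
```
[5, 7, 35, 11, 21]
(3, 6, 3)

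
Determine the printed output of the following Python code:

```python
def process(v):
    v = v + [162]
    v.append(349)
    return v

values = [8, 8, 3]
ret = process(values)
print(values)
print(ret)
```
[8, 8, 3]
[8, 8, 3, 162, 349]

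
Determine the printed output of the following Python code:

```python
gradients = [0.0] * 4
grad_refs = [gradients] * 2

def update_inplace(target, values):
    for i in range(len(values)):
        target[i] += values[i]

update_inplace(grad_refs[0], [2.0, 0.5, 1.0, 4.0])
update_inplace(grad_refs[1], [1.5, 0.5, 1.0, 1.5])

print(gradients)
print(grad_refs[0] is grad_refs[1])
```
[3.5, 1.0, 2.0, 5.5]
True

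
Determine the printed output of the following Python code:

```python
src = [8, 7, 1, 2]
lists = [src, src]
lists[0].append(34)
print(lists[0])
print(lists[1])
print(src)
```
[8, 7, 1, 2, 34]
[8, 7, 1, 2, 34]
[8, 7, 1, 2, 34]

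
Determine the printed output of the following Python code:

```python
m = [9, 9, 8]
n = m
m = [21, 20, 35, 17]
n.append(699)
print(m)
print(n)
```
[21, 20, 35, 17]
[9, 9, 8, 699]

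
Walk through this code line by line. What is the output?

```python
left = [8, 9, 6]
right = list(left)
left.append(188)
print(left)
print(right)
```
[8, 9, 6, 188]
[8, 9, 6]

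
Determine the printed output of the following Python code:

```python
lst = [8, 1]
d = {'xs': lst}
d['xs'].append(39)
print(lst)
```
[8, 1, 39]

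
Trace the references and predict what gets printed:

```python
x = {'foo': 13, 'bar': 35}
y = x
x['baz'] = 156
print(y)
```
{'foo': 13, 'bar': 35, 'baz': 156}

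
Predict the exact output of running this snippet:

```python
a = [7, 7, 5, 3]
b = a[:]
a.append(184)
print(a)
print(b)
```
[7, 7, 5, 3, 184]
[7, 7, 5, 3]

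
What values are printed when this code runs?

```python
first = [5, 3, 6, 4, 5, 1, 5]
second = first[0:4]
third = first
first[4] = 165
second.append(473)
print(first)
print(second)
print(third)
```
[5, 3, 6, 4, 165, 1, 5]
[5, 3, 6, 4, 473]
[5, 3, 6, 4, 165, 1, 5]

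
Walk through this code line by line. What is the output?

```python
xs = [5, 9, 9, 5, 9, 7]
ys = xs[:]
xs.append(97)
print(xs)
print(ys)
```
[5, 9, 9, 5, 9, 7, 97]
[5, 9, 9, 5, 9, 7]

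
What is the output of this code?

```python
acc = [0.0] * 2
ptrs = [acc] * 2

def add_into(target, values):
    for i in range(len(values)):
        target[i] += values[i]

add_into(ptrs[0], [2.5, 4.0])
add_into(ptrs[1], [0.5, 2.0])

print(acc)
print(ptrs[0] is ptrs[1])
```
[3.0, 6.0]
True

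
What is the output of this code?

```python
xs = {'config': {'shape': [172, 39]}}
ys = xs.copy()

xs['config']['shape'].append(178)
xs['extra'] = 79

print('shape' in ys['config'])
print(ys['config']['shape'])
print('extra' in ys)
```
True
[172, 39, 178]
False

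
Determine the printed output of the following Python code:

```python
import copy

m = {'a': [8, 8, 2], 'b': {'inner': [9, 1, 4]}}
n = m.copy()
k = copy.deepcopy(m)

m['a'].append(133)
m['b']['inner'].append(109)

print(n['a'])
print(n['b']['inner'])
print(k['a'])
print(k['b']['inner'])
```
[8, 8, 2, 133]
[9, 1, 4, 109]
[8, 8, 2]
[9, 1, 4]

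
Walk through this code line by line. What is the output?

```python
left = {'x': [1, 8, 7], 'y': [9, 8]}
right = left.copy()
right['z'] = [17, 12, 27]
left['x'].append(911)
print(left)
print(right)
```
{'x': [1, 8, 7, 911], 'y': [9, 8]}
{'x': [1, 8, 7, 911], 'y': [9, 8], 'z': [17, 12, 27]}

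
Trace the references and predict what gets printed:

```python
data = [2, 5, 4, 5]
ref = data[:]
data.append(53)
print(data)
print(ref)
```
[2, 5, 4, 5, 53]
[2, 5, 4, 5]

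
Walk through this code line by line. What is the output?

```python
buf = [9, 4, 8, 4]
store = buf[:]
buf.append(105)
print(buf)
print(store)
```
[9, 4, 8, 4, 105]
[9, 4, 8, 4]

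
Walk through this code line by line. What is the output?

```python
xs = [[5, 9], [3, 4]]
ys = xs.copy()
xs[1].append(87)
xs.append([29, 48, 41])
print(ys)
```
[[5, 9], [3, 4, 87]]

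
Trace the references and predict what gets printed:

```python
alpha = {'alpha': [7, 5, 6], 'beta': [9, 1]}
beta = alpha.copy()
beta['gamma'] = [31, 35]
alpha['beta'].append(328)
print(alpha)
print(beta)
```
{'alpha': [7, 5, 6], 'beta': [9, 1, 328]}
{'alpha': [7, 5, 6], 'beta': [9, 1, 328], 'gamma': [31, 35]}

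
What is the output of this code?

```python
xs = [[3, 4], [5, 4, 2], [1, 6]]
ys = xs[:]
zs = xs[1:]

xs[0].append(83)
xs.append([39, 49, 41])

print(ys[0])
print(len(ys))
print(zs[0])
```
[3, 4, 83]
3
[5, 4, 2]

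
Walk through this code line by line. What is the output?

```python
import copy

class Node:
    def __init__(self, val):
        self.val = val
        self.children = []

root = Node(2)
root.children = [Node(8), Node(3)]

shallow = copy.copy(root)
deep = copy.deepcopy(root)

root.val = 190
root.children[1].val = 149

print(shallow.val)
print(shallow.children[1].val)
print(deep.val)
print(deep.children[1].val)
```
2
149
2
3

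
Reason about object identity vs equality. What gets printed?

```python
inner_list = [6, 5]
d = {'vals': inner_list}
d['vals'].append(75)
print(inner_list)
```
[6, 5, 75]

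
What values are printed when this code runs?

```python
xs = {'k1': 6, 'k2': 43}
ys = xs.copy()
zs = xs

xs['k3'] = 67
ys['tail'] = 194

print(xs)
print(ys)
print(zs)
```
{'k1': 6, 'k2': 43, 'k3': 67}
{'k1': 6, 'k2': 43, 'tail': 194}
{'k1': 6, 'k2': 43, 'k3': 67}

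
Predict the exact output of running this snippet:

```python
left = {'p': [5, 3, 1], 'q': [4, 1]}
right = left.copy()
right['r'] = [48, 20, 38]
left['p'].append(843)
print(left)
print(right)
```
{'p': [5, 3, 1, 843], 'q': [4, 1]}
{'p': [5, 3, 1, 843], 'q': [4, 1], 'r': [48, 20, 38]}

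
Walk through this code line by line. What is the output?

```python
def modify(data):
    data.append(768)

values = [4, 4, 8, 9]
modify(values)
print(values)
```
[4, 4, 8, 9, 768]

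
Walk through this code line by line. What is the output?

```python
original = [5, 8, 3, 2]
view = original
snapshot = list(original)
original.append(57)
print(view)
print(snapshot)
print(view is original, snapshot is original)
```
[5, 8, 3, 2, 57]
[5, 8, 3, 2]
True False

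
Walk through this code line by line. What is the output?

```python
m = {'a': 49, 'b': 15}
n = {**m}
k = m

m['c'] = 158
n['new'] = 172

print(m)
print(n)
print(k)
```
{'a': 49, 'b': 15, 'c': 158}
{'a': 49, 'b': 15, 'new': 172}
{'a': 49, 'b': 15, 'c': 158}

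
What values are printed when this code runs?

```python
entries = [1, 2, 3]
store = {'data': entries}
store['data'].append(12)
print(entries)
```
[1, 2, 3, 12]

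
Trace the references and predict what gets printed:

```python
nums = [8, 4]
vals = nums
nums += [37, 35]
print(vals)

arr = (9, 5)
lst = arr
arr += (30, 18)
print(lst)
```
[8, 4, 37, 35]
(9, 5)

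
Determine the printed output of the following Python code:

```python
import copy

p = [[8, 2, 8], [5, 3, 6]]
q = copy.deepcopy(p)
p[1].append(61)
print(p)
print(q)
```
[[8, 2, 8], [5, 3, 6, 61]]
[[8, 2, 8], [5, 3, 6]]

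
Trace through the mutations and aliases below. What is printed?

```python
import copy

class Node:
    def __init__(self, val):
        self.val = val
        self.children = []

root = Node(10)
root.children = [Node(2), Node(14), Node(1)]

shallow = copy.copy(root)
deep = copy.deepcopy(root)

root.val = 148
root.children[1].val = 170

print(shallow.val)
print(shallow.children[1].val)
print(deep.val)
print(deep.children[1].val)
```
10
170
10
14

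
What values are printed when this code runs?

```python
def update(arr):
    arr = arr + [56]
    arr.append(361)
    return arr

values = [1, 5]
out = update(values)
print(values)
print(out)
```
[1, 5]
[1, 5, 56, 361]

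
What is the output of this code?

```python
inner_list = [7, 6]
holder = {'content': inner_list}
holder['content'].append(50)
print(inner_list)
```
[7, 6, 50]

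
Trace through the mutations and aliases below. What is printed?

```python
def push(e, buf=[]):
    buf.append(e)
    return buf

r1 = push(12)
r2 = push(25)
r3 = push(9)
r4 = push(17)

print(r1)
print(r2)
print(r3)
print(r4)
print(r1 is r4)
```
[12, 25, 9, 17]
[12, 25, 9, 17]
[12, 25, 9, 17]
[12, 25, 9, 17]
True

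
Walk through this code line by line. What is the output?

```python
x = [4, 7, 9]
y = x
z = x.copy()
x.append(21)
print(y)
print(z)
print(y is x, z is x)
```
[4, 7, 9, 21]
[4, 7, 9]
True False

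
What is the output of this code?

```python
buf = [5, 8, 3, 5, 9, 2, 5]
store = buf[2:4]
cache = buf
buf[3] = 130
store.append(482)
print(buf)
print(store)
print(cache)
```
[5, 8, 3, 130, 9, 2, 5]
[3, 5, 482]
[5, 8, 3, 130, 9, 2, 5]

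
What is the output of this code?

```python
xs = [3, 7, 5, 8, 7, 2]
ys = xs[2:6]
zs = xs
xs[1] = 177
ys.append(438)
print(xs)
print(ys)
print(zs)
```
[3, 177, 5, 8, 7, 2]
[5, 8, 7, 2, 438]
[3, 177, 5, 8, 7, 2]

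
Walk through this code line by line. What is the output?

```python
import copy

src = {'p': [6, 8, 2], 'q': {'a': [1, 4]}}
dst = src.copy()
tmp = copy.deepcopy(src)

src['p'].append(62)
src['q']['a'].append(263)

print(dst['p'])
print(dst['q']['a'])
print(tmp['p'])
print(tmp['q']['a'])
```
[6, 8, 2, 62]
[1, 4, 263]
[6, 8, 2]
[1, 4]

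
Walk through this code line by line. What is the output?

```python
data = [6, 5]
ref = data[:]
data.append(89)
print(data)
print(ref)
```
[6, 5, 89]
[6, 5]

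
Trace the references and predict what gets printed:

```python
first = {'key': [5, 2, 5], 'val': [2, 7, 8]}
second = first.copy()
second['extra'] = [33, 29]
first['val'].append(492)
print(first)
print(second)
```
{'key': [5, 2, 5], 'val': [2, 7, 8, 492]}
{'key': [5, 2, 5], 'val': [2, 7, 8, 492], 'extra': [33, 29]}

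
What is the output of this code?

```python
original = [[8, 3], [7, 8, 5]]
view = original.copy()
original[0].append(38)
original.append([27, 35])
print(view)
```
[[8, 3, 38], [7, 8, 5]]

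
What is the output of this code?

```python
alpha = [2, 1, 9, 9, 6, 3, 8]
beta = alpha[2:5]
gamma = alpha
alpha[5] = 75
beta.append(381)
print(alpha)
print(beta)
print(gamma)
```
[2, 1, 9, 9, 6, 75, 8]
[9, 9, 6, 381]
[2, 1, 9, 9, 6, 75, 8]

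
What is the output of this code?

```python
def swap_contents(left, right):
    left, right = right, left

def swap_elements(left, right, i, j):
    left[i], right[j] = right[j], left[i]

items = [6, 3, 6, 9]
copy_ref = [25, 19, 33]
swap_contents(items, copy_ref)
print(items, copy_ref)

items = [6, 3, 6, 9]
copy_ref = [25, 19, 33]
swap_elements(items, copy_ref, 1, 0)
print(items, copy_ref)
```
[6, 3, 6, 9] [25, 19, 33]
[6, 25, 6, 9] [3, 19, 33]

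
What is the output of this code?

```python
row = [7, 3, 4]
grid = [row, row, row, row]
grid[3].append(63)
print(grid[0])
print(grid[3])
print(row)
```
[7, 3, 4, 63]
[7, 3, 4, 63]
[7, 3, 4, 63]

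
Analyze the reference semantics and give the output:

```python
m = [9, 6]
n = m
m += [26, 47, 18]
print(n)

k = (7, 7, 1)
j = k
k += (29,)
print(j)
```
[9, 6, 26, 47, 18]
(7, 7, 1)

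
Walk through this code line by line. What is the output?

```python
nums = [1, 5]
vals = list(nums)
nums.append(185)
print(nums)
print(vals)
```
[1, 5, 185]
[1, 5]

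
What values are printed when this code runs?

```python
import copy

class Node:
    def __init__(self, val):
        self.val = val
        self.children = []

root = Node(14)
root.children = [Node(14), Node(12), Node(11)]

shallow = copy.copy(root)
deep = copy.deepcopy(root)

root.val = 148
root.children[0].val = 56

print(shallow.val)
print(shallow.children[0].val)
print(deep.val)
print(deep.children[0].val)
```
14
56
14
14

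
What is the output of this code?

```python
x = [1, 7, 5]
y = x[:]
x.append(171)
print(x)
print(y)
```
[1, 7, 5, 171]
[1, 7, 5]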